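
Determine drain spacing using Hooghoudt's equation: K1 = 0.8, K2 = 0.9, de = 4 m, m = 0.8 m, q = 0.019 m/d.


S^2 = 8*K2*de*m/q + 4*K1*m^2/q
S^2 = 8*0.9*4*0.8/0.019 + 4*0.8*0.8^2/0.019
S = sqrt(1320.4211)

36.3376 m


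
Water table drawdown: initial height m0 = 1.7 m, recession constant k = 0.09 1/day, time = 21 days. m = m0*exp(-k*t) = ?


m = m0 * exp(-k*t)
m = 1.7 * exp(-0.09 * 21)
m = 1.7 * exp(-1.8900)

0.2568 m


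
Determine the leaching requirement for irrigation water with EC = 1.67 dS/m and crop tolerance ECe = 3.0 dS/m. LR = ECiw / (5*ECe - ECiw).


LR = ECiw / (5*ECe - ECiw)
LR = 1.67 / (5*3.0 - 1.67)
LR = 1.67 / 13.3300

0.1253


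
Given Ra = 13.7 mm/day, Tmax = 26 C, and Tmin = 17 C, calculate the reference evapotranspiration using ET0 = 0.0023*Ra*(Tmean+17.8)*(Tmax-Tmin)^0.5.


Tmean = (Tmax + Tmin)/2 = (26 + 17)/2 = 21.5
ET0 = 0.0023 * 13.7 * (21.5 + 17.8) * sqrt(26 - 17)
ET0 = 0.0023 * 13.7 * 39.3 * 3.000000

3.7150 mm/day


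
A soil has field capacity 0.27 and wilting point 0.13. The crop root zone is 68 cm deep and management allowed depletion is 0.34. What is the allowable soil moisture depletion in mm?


SMD = (FC - PWP) * d * MAD * 10
SMD = (0.27 - 0.13) * 68 * 0.34 * 10
SMD = 0.1400 * 68 * 0.34 * 10

32.3680 mm


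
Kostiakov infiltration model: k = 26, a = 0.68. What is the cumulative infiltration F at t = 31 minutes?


F = k * t^a = 26 * 31^0.68
F = 26 * 10.330610

268.5959 mm


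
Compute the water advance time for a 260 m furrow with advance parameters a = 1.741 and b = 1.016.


t = (L/a)^(1/b)
t = (260/1.741)^(1/1.016)
t = 149.339460^(1/1.016)

138.0180 min


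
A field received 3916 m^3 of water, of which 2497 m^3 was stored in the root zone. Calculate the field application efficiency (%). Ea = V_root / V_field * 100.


Ea = V_root / V_field * 100 = 2497 / 3916 * 100 = 63.7640%

63.7640 %


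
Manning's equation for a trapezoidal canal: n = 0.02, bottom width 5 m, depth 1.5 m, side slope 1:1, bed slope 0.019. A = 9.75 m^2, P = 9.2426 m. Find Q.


R = A/P = 9.75/9.2426 = 1.054898
Q = (1/0.02) * 9.75 * 1.054898^(2/3) * 0.019^0.5

69.6346 m^3/s


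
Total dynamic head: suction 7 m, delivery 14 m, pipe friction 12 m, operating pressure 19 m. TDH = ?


TDH = Hs + Hd + hf + Hp = 7 + 14 + 12 + 19 = 52

52 m


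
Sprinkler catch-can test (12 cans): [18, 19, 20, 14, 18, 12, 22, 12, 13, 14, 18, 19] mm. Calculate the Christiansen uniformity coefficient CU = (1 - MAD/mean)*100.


mean = 16.583333 mm
MAD = 2.986111 mm
CU = (1 - 2.986111/16.583333)*100

81.9933 %


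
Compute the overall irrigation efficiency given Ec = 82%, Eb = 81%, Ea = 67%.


Ec = 0.82, Eb = 0.81, Ea = 0.67
E = 0.82 * 0.81 * 0.67 * 100 = 44.5014%

44.5014 %


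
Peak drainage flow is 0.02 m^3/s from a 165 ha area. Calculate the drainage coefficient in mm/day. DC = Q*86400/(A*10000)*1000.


DC = Q * 86400 / (A * 10000) * 1000
DC = 0.02 * 86400 / (165 * 10000) * 1000
DC = 1728000.0000 / 1650000

1.0473 mm/day


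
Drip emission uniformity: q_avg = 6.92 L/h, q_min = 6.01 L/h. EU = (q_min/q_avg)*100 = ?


EU = (q_min/q_avg)*100 = (6.01/6.92)*100 = 86.8497%

86.8497 %


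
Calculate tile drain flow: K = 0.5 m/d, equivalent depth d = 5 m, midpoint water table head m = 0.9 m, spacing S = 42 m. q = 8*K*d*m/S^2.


q = 8*K*d*m/S^2
q = 8*0.5*5*0.9/42^2
q = 18.0000 / 1764

0.0102 m/d


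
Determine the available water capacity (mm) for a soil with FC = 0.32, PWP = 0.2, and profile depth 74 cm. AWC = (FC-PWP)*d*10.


AWC = (FC - PWP) * d * 10
AWC = (0.32 - 0.2) * 74 * 10
AWC = 0.1200 * 74 * 10

88.8000 mm


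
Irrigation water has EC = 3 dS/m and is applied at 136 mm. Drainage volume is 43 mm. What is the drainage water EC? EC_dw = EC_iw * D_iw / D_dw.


EC_dw = EC_iw * D_iw / D_dw
EC_dw = 3 * 136 / 43
EC_dw = 408 / 43

9.4884 dS/m


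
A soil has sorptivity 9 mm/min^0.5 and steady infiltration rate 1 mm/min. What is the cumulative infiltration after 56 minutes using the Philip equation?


F = S*sqrt(t) + A*t
F = 9*sqrt(56) + 1*56
F = 9*7.483315 + 56

123.3498 mm


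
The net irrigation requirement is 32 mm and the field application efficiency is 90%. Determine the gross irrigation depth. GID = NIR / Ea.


Ea = 90% = 0.9
GID = NIR / Ea = 32 / 0.9 = 35.5556 mm

35.5556 mm


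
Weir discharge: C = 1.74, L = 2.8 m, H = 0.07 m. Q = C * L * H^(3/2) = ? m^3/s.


Q = C * L * H^(3/2) = 1.74 * 2.8 * 0.07^1.5 = 1.74 * 2.8 * 0.018520

0.0902 m^3/s


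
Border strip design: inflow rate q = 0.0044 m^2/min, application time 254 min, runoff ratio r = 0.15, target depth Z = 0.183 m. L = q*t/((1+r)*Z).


L = q*t/((1+r)*Z)
L = 0.0044*254/((1+0.15)*0.183)
L = 1.1176/0.21045

5.3105 m


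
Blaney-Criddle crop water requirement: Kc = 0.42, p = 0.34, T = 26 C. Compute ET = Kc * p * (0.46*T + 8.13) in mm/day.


ET = Kc * p * (0.46*T + 8.13)
ET = 0.42 * 0.34 * (0.46*26 + 8.13)
ET = 0.42 * 0.34 * 20.0900

2.8689 mm/day


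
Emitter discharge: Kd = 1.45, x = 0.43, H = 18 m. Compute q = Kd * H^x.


q = Kd * H^x = 1.45 * 18^0.43 = 1.45 * 3.465510

5.0250 L/h


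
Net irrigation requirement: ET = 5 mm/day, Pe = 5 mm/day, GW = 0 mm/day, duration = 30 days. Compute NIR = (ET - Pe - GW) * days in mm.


Daily deficit = ET - Pe - GW = 5 - 5 - 0 = 0 mm/day
NIR = 0 * 30 = 0 mm

0 mm


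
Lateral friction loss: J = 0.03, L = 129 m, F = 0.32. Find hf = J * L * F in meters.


hf = J * L * F = 0.03 * 129 * 0.32 = 1.2384 m

1.2384 m


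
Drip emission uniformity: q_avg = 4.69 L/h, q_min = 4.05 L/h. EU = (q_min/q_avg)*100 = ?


EU = (q_min/q_avg)*100 = (4.05/4.69)*100 = 86.3539%

86.3539 %


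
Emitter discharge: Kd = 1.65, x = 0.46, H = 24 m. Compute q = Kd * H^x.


q = Kd * H^x = 1.65 * 24^0.46 = 1.65 * 4.314169

7.1184 L/h


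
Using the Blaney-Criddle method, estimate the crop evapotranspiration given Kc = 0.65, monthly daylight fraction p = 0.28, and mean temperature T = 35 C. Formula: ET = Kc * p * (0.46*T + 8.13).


ET = Kc * p * (0.46*T + 8.13)
ET = 0.65 * 0.28 * (0.46*35 + 8.13)
ET = 0.65 * 0.28 * 24.2300

4.4099 mm/day


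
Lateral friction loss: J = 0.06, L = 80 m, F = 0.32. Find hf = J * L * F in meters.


hf = J * L * F = 0.06 * 80 * 0.32 = 1.5360 m

1.5360 m


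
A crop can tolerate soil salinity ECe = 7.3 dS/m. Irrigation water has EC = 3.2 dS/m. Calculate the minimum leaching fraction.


LR = ECiw / (5*ECe - ECiw)
LR = 3.2 / (5*7.3 - 3.2)
LR = 3.2 / 33.3000

0.0961


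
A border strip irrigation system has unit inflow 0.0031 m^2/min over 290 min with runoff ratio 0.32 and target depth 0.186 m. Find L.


L = q*t/((1+r)*Z)
L = 0.0031*290/((1+0.32)*0.186)
L = 0.899/0.24552

3.6616 m


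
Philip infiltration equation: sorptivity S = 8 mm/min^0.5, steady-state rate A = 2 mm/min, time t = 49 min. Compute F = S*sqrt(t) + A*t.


F = S*sqrt(t) + A*t
F = 8*sqrt(49) + 2*49
F = 8*7.000000 + 98

154.0000 mm


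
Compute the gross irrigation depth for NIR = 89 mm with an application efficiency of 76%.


Ea = 76% = 0.76
GID = NIR / Ea = 89 / 0.76 = 117.1053 mm

117.1053 mm


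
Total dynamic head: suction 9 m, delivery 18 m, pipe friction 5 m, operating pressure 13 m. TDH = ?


TDH = Hs + Hd + hf + Hp = 9 + 18 + 5 + 13 = 45

45 m


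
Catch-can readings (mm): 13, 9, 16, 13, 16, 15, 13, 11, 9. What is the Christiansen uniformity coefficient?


mean = 12.777778 mm
MAD = 2.074074 mm
CU = (1 - 2.074074/12.777778)*100

83.7681 %


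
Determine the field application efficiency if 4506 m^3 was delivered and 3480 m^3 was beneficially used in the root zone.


Ea = V_root / V_field * 100 = 3480 / 4506 * 100 = 77.2304%

77.2304 %


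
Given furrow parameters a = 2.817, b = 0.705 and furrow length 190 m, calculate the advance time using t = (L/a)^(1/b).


t = (L/a)^(1/b)
t = (190/2.817)^(1/0.705)
t = 67.447639^(1/0.705)

392.8973 min


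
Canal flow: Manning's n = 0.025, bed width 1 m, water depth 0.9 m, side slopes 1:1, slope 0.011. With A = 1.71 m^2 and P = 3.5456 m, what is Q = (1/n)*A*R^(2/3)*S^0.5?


R = A/P = 1.71/3.5456 = 0.482288
Q = (1/0.025) * 1.71 * 0.482288^(2/3) * 0.011^0.5

4.4119 m^3/s


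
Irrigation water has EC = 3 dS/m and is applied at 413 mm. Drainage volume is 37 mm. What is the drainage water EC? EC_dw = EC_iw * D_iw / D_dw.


EC_dw = EC_iw * D_iw / D_dw
EC_dw = 3 * 413 / 37
EC_dw = 1239 / 37

33.4865 dS/m


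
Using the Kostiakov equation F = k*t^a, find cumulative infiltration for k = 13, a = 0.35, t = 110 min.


F = k * t^a = 13 * 110^0.35
F = 13 * 5.181881

67.3645 mm


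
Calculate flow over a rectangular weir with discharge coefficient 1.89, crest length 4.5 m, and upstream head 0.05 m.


Q = C * L * H^(3/2) = 1.89 * 4.5 * 0.05^1.5 = 1.89 * 4.5 * 0.011180

0.0951 m^3/s


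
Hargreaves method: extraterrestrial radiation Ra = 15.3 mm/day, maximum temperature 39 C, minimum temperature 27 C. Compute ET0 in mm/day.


Tmean = (Tmax + Tmin)/2 = (39 + 27)/2 = 33.0
ET0 = 0.0023 * 15.3 * (33.0 + 17.8) * sqrt(39 - 27)
ET0 = 0.0023 * 15.3 * 50.8 * 3.464102

6.1926 mm/day


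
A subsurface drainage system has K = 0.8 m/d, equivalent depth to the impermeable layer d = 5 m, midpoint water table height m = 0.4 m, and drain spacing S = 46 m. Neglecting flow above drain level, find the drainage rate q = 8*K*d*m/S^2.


q = 8*K*d*m/S^2
q = 8*0.8*5*0.4/46^2
q = 12.8000 / 2116

0.0060 m/d


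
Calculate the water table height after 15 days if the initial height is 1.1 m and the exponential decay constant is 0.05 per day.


m = m0 * exp(-k*t)
m = 1.1 * exp(-0.05 * 15)
m = 1.1 * exp(-0.7500)

0.5196 m


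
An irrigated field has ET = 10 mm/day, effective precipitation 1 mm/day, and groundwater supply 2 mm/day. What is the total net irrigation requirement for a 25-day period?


Daily deficit = ET - Pe - GW = 10 - 1 - 2 = 7 mm/day
NIR = 7 * 25 = 175 mm

175.0000 mm


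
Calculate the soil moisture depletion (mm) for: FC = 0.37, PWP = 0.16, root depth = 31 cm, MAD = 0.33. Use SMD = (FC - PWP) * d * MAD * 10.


SMD = (FC - PWP) * d * MAD * 10
SMD = (0.37 - 0.16) * 31 * 0.33 * 10
SMD = 0.2100 * 31 * 0.33 * 10

21.4830 mm


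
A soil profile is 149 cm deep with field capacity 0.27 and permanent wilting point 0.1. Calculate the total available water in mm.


AWC = (FC - PWP) * d * 10
AWC = (0.27 - 0.1) * 149 * 10
AWC = 0.1700 * 149 * 10

253.3000 mm


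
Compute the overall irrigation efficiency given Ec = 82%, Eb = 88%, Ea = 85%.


Ec = 0.82, Eb = 0.88, Ea = 0.85
E = 0.82 * 0.88 * 0.85 * 100 = 61.3360%

61.3360 %


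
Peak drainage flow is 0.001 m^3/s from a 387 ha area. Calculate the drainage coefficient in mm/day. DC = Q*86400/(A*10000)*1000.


DC = Q * 86400 / (A * 10000) * 1000
DC = 0.001 * 86400 / (387 * 10000) * 1000
DC = 86400.0000 / 3870000

0.0223 mm/day


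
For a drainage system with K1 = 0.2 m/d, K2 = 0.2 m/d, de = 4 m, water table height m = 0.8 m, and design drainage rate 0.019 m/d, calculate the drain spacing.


S^2 = 8*K2*de*m/q + 4*K1*m^2/q
S^2 = 8*0.2*4*0.8/0.019 + 4*0.2*0.8^2/0.019
S = sqrt(296.4211)

17.2169 m


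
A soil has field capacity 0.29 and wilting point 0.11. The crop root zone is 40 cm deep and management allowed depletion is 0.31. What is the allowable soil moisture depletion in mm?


SMD = (FC - PWP) * d * MAD * 10
SMD = (0.29 - 0.11) * 40 * 0.31 * 10
SMD = 0.1800 * 40 * 0.31 * 10

22.3200 mm


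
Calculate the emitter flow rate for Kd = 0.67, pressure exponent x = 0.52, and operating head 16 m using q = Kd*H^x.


q = Kd * H^x = 0.67 * 16^0.52 = 0.67 * 4.228072

2.8328 L/h


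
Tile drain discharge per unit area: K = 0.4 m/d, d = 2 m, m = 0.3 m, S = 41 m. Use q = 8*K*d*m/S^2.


q = 8*K*d*m/S^2
q = 8*0.4*2*0.3/41^2
q = 1.9200 / 1681

0.0011 m/d


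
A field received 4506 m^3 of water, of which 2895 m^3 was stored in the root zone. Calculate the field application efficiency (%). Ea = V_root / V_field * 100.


Ea = V_root / V_field * 100 = 2895 / 4506 * 100 = 64.2477%

64.2477 %


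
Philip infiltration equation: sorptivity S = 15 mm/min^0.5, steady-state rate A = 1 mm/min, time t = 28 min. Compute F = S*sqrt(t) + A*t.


F = S*sqrt(t) + A*t
F = 15*sqrt(28) + 1*28
F = 15*5.291503 + 28

107.3725 mm


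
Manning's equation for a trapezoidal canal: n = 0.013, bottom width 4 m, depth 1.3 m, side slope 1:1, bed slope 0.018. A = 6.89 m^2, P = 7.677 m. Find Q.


R = A/P = 6.89/7.677 = 0.897486
Q = (1/0.013) * 6.89 * 0.897486^(2/3) * 0.018^0.5

66.1603 m^3/s


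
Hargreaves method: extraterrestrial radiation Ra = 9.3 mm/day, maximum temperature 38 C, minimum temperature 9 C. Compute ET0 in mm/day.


Tmean = (Tmax + Tmin)/2 = (38 + 9)/2 = 23.5
ET0 = 0.0023 * 9.3 * (23.5 + 17.8) * sqrt(38 - 9)
ET0 = 0.0023 * 9.3 * 41.3 * 5.385165

4.7573 mm/day


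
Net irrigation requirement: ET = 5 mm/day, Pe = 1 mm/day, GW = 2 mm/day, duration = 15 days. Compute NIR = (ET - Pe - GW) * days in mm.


Daily deficit = ET - Pe - GW = 5 - 1 - 2 = 2 mm/day
NIR = 2 * 15 = 30 mm

30.0000 mm


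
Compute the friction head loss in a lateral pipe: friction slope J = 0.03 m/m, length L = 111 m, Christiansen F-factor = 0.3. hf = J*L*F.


hf = J * L * F = 0.03 * 111 * 0.3 = 0.9990 m

0.9990 m


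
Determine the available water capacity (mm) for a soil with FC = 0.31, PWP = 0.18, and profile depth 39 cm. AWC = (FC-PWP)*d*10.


AWC = (FC - PWP) * d * 10
AWC = (0.31 - 0.18) * 39 * 10
AWC = 0.1300 * 39 * 10

50.7000 mm


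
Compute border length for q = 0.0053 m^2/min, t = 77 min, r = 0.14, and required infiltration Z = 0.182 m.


L = q*t/((1+r)*Z)
L = 0.0053*77/((1+0.14)*0.182)
L = 0.4081/0.20748

1.9669 m


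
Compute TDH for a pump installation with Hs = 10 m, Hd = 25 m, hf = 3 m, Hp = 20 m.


TDH = Hs + Hd + hf + Hp = 10 + 25 + 3 + 20 = 58

58 m


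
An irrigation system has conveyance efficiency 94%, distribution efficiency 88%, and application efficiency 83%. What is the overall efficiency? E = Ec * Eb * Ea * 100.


Ec = 0.94, Eb = 0.88, Ea = 0.83
E = 0.94 * 0.88 * 0.83 * 100 = 68.6576%

68.6576 %


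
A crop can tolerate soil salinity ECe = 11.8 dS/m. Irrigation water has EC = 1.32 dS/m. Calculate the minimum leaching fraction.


LR = ECiw / (5*ECe - ECiw)
LR = 1.32 / (5*11.8 - 1.32)
LR = 1.32 / 57.6800

0.0229


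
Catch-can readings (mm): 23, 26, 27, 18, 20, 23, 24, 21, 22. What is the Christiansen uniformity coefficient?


mean = 22.666667 mm
MAD = 2.148148 mm
CU = (1 - 2.148148/22.666667)*100

90.5229 %


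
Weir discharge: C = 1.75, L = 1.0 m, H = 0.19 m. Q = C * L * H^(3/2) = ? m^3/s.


Q = C * L * H^(3/2) = 1.75 * 1.0 * 0.19^1.5 = 1.75 * 1.0 * 0.082819

0.1449 m^3/s


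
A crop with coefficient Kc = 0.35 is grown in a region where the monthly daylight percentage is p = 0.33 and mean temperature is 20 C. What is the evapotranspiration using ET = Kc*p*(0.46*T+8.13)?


ET = Kc * p * (0.46*T + 8.13)
ET = 0.35 * 0.33 * (0.46*20 + 8.13)
ET = 0.35 * 0.33 * 17.3300

2.0016 mm/day


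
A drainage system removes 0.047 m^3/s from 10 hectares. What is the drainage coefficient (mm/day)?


DC = Q * 86400 / (A * 10000) * 1000
DC = 0.047 * 86400 / (10 * 10000) * 1000
DC = 4060800.0000 / 100000

40.6080 mm/day


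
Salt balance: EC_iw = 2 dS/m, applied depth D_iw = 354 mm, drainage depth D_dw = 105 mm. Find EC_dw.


EC_dw = EC_iw * D_iw / D_dw
EC_dw = 2 * 354 / 105
EC_dw = 708 / 105

6.7429 dS/m


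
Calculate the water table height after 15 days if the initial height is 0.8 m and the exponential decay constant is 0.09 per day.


m = m0 * exp(-k*t)
m = 0.8 * exp(-0.09 * 15)
m = 0.8 * exp(-1.3500)

0.2074 m


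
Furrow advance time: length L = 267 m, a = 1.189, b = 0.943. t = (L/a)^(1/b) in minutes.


t = (L/a)^(1/b)
t = (267/1.189)^(1/0.943)
t = 224.558452^(1/0.943)

311.4988 min


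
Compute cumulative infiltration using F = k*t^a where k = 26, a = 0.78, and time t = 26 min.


F = k * t^a = 26 * 26^0.78
F = 26 * 12.696360

330.1054 mm


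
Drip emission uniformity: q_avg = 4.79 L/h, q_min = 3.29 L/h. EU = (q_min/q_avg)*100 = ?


EU = (q_min/q_avg)*100 = (3.29/4.79)*100 = 68.6848%

68.6848 %


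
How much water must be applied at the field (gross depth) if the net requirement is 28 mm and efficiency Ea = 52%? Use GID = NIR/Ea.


Ea = 52% = 0.52
GID = NIR / Ea = 28 / 0.52 = 53.8462 mm

53.8462 mm


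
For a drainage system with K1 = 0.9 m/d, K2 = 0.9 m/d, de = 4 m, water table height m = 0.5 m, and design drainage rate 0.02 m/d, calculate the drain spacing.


S^2 = 8*K2*de*m/q + 4*K1*m^2/q
S^2 = 8*0.9*4*0.5/0.02 + 4*0.9*0.5^2/0.02
S = sqrt(765.0000)

27.6586 m


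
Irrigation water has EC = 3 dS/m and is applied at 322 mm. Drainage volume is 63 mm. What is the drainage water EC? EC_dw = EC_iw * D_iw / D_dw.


EC_dw = EC_iw * D_iw / D_dw
EC_dw = 3 * 322 / 63
EC_dw = 966 / 63

15.3333 dS/m


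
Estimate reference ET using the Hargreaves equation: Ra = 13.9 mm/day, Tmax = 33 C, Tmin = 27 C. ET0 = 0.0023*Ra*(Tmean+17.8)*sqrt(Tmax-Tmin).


Tmean = (Tmax + Tmin)/2 = (33 + 27)/2 = 30.0
ET0 = 0.0023 * 13.9 * (30.0 + 17.8) * sqrt(33 - 27)
ET0 = 0.0023 * 13.9 * 47.8 * 2.449490

3.7432 mm/day


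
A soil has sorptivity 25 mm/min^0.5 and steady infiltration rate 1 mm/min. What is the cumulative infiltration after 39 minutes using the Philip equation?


F = S*sqrt(t) + A*t
F = 25*sqrt(39) + 1*39
F = 25*6.244998 + 39

195.1249 mm


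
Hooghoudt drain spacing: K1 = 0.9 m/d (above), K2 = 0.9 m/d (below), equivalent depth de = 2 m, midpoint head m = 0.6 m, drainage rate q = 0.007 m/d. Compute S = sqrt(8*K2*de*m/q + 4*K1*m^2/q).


S^2 = 8*K2*de*m/q + 4*K1*m^2/q
S^2 = 8*0.9*2*0.6/0.007 + 4*0.9*0.6^2/0.007
S = sqrt(1419.4286)

37.6753 m


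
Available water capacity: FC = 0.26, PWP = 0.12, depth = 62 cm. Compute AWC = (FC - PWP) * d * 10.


AWC = (FC - PWP) * d * 10
AWC = (0.26 - 0.12) * 62 * 10
AWC = 0.1400 * 62 * 10

86.8000 mm


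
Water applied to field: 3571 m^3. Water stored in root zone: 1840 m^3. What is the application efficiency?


Ea = V_root / V_field * 100 = 1840 / 3571 * 100 = 51.5262%

51.5262 %


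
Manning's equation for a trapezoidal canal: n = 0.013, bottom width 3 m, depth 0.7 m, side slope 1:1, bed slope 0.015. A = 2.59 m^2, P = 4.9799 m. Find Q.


R = A/P = 2.59/4.9799 = 0.520091
Q = (1/0.013) * 2.59 * 0.520091^(2/3) * 0.015^0.5

15.7805 m^3/s


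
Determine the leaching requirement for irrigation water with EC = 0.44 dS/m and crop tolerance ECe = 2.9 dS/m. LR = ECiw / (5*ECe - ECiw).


LR = ECiw / (5*ECe - ECiw)
LR = 0.44 / (5*2.9 - 0.44)
LR = 0.44 / 14.0600

0.0313


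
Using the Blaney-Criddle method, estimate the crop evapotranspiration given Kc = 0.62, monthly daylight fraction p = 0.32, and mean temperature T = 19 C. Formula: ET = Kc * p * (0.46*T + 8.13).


ET = Kc * p * (0.46*T + 8.13)
ET = 0.62 * 0.32 * (0.46*19 + 8.13)
ET = 0.62 * 0.32 * 16.8700

3.3470 mm/day


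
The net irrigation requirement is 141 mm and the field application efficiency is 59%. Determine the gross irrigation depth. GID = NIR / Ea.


Ea = 59% = 0.59
GID = NIR / Ea = 141 / 0.59 = 238.9831 mm

238.9831 mm


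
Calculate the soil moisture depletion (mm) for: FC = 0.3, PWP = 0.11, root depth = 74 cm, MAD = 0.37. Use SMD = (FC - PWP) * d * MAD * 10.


SMD = (FC - PWP) * d * MAD * 10
SMD = (0.3 - 0.11) * 74 * 0.37 * 10
SMD = 0.1900 * 74 * 0.37 * 10

52.0220 mm


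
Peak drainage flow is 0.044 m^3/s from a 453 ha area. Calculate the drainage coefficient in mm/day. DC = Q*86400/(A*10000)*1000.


DC = Q * 86400 / (A * 10000) * 1000
DC = 0.044 * 86400 / (453 * 10000) * 1000
DC = 3801600.0000 / 4530000

0.8392 mm/day


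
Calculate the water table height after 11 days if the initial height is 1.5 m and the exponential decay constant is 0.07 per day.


m = m0 * exp(-k*t)
m = 1.5 * exp(-0.07 * 11)
m = 1.5 * exp(-0.7700)

0.6945 m


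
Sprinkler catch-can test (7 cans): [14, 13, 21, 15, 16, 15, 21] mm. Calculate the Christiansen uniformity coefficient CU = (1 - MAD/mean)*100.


mean = 16.428571 mm
MAD = 2.612245 mm
CU = (1 - 2.612245/16.428571)*100

84.0994 %


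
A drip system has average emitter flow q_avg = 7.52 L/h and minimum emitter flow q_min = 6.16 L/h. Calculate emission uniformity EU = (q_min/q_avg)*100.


EU = (q_min/q_avg)*100 = (6.16/7.52)*100 = 81.9149%

81.9149 %


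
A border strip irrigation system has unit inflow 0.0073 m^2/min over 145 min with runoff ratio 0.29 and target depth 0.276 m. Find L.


L = q*t/((1+r)*Z)
L = 0.0073*145/((1+0.29)*0.276)
L = 1.0585/0.35604

2.9730 m


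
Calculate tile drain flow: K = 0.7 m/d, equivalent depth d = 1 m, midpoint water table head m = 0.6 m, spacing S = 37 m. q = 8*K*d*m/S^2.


q = 8*K*d*m/S^2
q = 8*0.7*1*0.6/37^2
q = 3.3600 / 1369

0.0025 m/d


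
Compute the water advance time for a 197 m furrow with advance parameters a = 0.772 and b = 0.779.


t = (L/a)^(1/b)
t = (197/0.772)^(1/0.779)
t = 255.181347^(1/0.779)

1229.3198 min


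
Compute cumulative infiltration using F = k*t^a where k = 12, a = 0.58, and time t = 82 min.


F = k * t^a = 12 * 82^0.58
F = 12 * 12.882852

154.5942 mm


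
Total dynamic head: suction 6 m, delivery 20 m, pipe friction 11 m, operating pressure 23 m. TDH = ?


TDH = Hs + Hd + hf + Hp = 6 + 20 + 11 + 23 = 60

60 m


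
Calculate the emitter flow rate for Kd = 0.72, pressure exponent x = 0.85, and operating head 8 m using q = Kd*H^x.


q = Kd * H^x = 0.72 * 8^0.85 = 0.72 * 5.856343

4.2166 L/h


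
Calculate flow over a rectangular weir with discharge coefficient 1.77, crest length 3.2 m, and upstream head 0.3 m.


Q = C * L * H^(3/2) = 1.77 * 3.2 * 0.3^1.5 = 1.77 * 3.2 * 0.164317

0.9307 m^3/s


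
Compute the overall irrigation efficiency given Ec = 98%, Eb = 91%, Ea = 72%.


Ec = 0.98, Eb = 0.91, Ea = 0.72
E = 0.98 * 0.91 * 0.72 * 100 = 64.2096%

64.2096 %


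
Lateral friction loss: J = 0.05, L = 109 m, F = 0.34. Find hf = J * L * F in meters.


hf = J * L * F = 0.05 * 109 * 0.34 = 1.8530 m

1.8530 m


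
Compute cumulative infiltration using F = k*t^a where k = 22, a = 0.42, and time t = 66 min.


F = k * t^a = 22 * 66^0.42
F = 22 * 5.810432

127.8295 mm


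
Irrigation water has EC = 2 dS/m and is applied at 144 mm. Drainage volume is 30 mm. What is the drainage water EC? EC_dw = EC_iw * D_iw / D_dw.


EC_dw = EC_iw * D_iw / D_dw
EC_dw = 2 * 144 / 30
EC_dw = 288 / 30

9.6000 dS/m


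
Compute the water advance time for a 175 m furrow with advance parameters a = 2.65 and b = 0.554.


t = (L/a)^(1/b)
t = (175/2.65)^(1/0.554)
t = 66.037736^(1/0.554)

1926.7414 min


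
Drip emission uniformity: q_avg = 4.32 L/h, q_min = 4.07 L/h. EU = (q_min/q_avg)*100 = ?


EU = (q_min/q_avg)*100 = (4.07/4.32)*100 = 94.2130%

94.2130 %


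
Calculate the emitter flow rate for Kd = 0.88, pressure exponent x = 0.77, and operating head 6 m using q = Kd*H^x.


q = Kd * H^x = 0.88 * 6^0.77 = 0.88 * 3.973530

3.4967 L/h


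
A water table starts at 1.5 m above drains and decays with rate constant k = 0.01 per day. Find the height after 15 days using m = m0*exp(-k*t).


m = m0 * exp(-k*t)
m = 1.5 * exp(-0.01 * 15)
m = 1.5 * exp(-0.1500)

1.2911 m


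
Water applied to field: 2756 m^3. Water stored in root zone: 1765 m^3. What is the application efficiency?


Ea = V_root / V_field * 100 = 1765 / 2756 * 100 = 64.0421%

64.0421 %


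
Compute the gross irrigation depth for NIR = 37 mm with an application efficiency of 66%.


Ea = 66% = 0.66
GID = NIR / Ea = 37 / 0.66 = 56.0606 mm

56.0606 mm


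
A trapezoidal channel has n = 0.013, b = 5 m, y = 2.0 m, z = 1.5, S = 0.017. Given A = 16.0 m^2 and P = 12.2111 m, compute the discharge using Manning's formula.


R = A/P = 16.0/12.2111 = 1.310283
Q = (1/0.013) * 16.0 * 1.310283^(2/3) * 0.017^0.5

192.1518 m^3/s


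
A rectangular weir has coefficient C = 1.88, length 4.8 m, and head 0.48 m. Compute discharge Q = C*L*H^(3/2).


Q = C * L * H^(3/2) = 1.88 * 4.8 * 0.48^1.5 = 1.88 * 4.8 * 0.332554

3.0010 m^3/s


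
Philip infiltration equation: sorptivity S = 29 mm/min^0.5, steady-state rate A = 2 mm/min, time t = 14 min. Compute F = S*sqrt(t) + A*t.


F = S*sqrt(t) + A*t
F = 29*sqrt(14) + 2*14
F = 29*3.741657 + 28

136.5081 mm


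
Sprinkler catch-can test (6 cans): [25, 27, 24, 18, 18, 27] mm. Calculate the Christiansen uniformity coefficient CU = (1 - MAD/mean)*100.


mean = 23.166667 mm
MAD = 3.444444 mm
CU = (1 - 3.444444/23.166667)*100

85.1319 %


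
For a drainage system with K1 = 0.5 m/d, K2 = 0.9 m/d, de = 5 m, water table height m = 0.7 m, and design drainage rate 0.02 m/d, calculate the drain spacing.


S^2 = 8*K2*de*m/q + 4*K1*m^2/q
S^2 = 8*0.9*5*0.7/0.02 + 4*0.5*0.7^2/0.02
S = sqrt(1309.0000)

36.1801 m


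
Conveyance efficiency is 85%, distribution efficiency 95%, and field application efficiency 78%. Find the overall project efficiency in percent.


Ec = 0.85, Eb = 0.95, Ea = 0.78
E = 0.85 * 0.95 * 0.78 * 100 = 62.9850%

62.9850 %


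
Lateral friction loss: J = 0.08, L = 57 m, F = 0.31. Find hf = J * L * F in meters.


hf = J * L * F = 0.08 * 57 * 0.31 = 1.4136 m

1.4136 m


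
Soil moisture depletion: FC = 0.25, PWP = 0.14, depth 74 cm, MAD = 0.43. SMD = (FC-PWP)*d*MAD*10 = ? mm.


SMD = (FC - PWP) * d * MAD * 10
SMD = (0.25 - 0.14) * 74 * 0.43 * 10
SMD = 0.1100 * 74 * 0.43 * 10

35.0020 mm


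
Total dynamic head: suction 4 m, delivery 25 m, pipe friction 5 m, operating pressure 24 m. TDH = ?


TDH = Hs + Hd + hf + Hp = 4 + 25 + 5 + 24 = 58

58 m


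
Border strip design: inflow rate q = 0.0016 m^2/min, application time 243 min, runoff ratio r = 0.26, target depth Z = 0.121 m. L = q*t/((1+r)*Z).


L = q*t/((1+r)*Z)
L = 0.0016*243/((1+0.26)*0.121)
L = 0.3888/0.15246

2.5502 m


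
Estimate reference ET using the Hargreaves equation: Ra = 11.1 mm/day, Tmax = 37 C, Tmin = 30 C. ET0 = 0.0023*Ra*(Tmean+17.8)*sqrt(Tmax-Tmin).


Tmean = (Tmax + Tmin)/2 = (37 + 30)/2 = 33.5
ET0 = 0.0023 * 11.1 * (33.5 + 17.8) * sqrt(37 - 30)
ET0 = 0.0023 * 11.1 * 51.3 * 2.645751

3.4651 mm/day


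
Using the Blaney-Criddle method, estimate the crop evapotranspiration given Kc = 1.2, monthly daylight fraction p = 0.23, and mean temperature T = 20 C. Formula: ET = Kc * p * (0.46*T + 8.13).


ET = Kc * p * (0.46*T + 8.13)
ET = 1.2 * 0.23 * (0.46*20 + 8.13)
ET = 1.2 * 0.23 * 17.3300

4.7831 mm/day


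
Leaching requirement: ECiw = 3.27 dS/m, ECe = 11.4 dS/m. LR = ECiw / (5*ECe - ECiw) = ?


LR = ECiw / (5*ECe - ECiw)
LR = 3.27 / (5*11.4 - 3.27)
LR = 3.27 / 53.7300

0.0609


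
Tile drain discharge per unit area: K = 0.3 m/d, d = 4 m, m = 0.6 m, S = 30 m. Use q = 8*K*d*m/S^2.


q = 8*K*d*m/S^2
q = 8*0.3*4*0.6/30^2
q = 5.7600 / 900

0.0064 m/d


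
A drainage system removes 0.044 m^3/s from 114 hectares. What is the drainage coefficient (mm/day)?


DC = Q * 86400 / (A * 10000) * 1000
DC = 0.044 * 86400 / (114 * 10000) * 1000
DC = 3801600.0000 / 1140000

3.3347 mm/day


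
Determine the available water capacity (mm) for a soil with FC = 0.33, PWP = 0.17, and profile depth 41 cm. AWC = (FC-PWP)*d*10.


AWC = (FC - PWP) * d * 10
AWC = (0.33 - 0.17) * 41 * 10
AWC = 0.1600 * 41 * 10

65.6000 mm


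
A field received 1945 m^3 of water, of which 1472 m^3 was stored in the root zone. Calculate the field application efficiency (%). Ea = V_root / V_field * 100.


Ea = V_root / V_field * 100 = 1472 / 1945 * 100 = 75.6812%

75.6812 %


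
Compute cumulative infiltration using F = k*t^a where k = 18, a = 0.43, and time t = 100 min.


F = k * t^a = 18 * 100^0.43
F = 18 * 7.244360

130.3985 mm


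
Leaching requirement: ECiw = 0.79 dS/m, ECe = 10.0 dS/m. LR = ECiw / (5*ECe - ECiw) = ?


LR = ECiw / (5*ECe - ECiw)
LR = 0.79 / (5*10.0 - 0.79)
LR = 0.79 / 49.2100

0.0161


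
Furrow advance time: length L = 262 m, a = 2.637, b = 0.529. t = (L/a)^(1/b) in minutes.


t = (L/a)^(1/b)
t = (262/2.637)^(1/0.529)
t = 99.355328^(1/0.529)

5962.2286 min


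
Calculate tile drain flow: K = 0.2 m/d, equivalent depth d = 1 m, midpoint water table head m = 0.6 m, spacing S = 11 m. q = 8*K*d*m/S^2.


q = 8*K*d*m/S^2
q = 8*0.2*1*0.6/11^2
q = 0.9600 / 121

0.0079 m/d


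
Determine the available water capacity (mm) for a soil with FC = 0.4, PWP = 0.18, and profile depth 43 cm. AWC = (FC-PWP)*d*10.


AWC = (FC - PWP) * d * 10
AWC = (0.4 - 0.18) * 43 * 10
AWC = 0.2200 * 43 * 10

94.6000 mm


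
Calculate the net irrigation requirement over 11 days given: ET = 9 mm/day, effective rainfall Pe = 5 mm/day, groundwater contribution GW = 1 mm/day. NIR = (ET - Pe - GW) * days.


Daily deficit = ET - Pe - GW = 9 - 5 - 1 = 3 mm/day
NIR = 3 * 11 = 33 mm

33.0000 mm


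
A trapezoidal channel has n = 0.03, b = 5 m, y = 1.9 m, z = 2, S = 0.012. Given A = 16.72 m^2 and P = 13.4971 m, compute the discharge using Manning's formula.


R = A/P = 16.72/13.4971 = 1.238785
Q = (1/0.03) * 16.72 * 1.238785^(2/3) * 0.012^0.5

70.4211 m^3/s


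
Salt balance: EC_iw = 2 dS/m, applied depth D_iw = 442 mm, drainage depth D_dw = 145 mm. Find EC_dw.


EC_dw = EC_iw * D_iw / D_dw
EC_dw = 2 * 442 / 145
EC_dw = 884 / 145

6.0966 dS/m


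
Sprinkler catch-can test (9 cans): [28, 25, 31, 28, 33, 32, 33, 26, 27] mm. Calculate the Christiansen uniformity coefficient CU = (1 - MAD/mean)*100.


mean = 29.222222 mm
MAD = 2.691358 mm
CU = (1 - 2.691358/29.222222)*100

90.7900 %


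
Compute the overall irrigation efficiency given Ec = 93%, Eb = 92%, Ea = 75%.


Ec = 0.93, Eb = 0.92, Ea = 0.75
E = 0.93 * 0.92 * 0.75 * 100 = 64.1700%

64.1700 %


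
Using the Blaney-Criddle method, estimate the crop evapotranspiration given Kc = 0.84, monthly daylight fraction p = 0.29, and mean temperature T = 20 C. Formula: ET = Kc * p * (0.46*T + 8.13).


ET = Kc * p * (0.46*T + 8.13)
ET = 0.84 * 0.29 * (0.46*20 + 8.13)
ET = 0.84 * 0.29 * 17.3300

4.2216 mm/day


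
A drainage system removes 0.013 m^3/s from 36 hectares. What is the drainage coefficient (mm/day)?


DC = Q * 86400 / (A * 10000) * 1000
DC = 0.013 * 86400 / (36 * 10000) * 1000
DC = 1123200.0000 / 360000

3.1200 mm/day


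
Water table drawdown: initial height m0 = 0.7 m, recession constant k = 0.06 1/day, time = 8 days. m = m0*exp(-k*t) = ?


m = m0 * exp(-k*t)
m = 0.7 * exp(-0.06 * 8)
m = 0.7 * exp(-0.4800)

0.4331 m


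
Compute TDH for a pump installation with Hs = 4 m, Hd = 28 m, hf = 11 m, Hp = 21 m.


TDH = Hs + Hd + hf + Hp = 4 + 28 + 11 + 21 = 64

64 m


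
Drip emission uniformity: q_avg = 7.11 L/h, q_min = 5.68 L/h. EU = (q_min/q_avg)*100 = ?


EU = (q_min/q_avg)*100 = (5.68/7.11)*100 = 79.8875%

79.8875 %


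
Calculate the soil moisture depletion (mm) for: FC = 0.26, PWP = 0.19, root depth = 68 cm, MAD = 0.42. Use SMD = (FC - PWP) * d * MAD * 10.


SMD = (FC - PWP) * d * MAD * 10
SMD = (0.26 - 0.19) * 68 * 0.42 * 10
SMD = 0.0700 * 68 * 0.42 * 10

19.9920 mm


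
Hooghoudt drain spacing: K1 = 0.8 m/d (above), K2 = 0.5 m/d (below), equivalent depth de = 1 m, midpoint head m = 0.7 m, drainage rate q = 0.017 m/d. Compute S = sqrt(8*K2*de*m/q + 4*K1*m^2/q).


S^2 = 8*K2*de*m/q + 4*K1*m^2/q
S^2 = 8*0.5*1*0.7/0.017 + 4*0.8*0.7^2/0.017
S = sqrt(256.9412)

16.0294 m


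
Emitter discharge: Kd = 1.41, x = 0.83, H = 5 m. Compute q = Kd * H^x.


q = Kd * H^x = 1.41 * 5^0.83 = 1.41 * 3.803164

5.3625 L/h


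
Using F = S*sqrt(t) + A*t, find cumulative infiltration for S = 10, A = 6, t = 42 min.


F = S*sqrt(t) + A*t
F = 10*sqrt(42) + 6*42
F = 10*6.480741 + 252

316.8074 mm


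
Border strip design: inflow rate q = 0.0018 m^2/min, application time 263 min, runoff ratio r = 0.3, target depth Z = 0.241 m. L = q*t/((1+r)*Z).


L = q*t/((1+r)*Z)
L = 0.0018*263/((1+0.3)*0.241)
L = 0.4734/0.3133

1.5110 m


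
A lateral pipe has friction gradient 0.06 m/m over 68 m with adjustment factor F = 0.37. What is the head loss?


hf = J * L * F = 0.06 * 68 * 0.37 = 1.5096 m

1.5096 m


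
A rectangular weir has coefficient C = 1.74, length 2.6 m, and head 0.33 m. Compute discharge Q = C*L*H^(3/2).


Q = C * L * H^(3/2) = 1.74 * 2.6 * 0.33^1.5 = 1.74 * 2.6 * 0.189571

0.8576 m^3/s


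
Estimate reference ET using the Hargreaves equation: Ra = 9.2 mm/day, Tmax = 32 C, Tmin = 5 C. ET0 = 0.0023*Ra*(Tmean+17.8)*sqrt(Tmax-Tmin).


Tmean = (Tmax + Tmin)/2 = (32 + 5)/2 = 18.5
ET0 = 0.0023 * 9.2 * (18.5 + 17.8) * sqrt(32 - 5)
ET0 = 0.0023 * 9.2 * 36.3 * 5.196152

3.9912 mm/day


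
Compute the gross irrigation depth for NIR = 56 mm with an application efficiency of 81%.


Ea = 81% = 0.81
GID = NIR / Ea = 56 / 0.81 = 69.1358 mm

69.1358 mm


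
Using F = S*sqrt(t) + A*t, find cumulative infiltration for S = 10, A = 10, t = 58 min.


F = S*sqrt(t) + A*t
F = 10*sqrt(58) + 10*58
F = 10*7.615773 + 580

656.1577 mm


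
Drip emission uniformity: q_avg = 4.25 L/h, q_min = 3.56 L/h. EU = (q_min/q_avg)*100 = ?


EU = (q_min/q_avg)*100 = (3.56/4.25)*100 = 83.7647%

83.7647 %


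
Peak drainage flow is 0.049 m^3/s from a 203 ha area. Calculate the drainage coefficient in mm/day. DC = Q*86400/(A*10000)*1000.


DC = Q * 86400 / (A * 10000) * 1000
DC = 0.049 * 86400 / (203 * 10000) * 1000
DC = 4233600.0000 / 2030000

2.0855 mm/day


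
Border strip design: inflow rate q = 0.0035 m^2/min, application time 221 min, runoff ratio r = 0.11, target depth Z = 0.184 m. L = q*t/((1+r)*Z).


L = q*t/((1+r)*Z)
L = 0.0035*221/((1+0.11)*0.184)
L = 0.7735/0.20424

3.7872 m


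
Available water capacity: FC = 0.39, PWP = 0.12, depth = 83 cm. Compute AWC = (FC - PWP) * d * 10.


AWC = (FC - PWP) * d * 10
AWC = (0.39 - 0.12) * 83 * 10
AWC = 0.2700 * 83 * 10

224.1000 mm


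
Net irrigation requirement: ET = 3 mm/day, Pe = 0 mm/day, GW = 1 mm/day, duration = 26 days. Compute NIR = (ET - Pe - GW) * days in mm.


Daily deficit = ET - Pe - GW = 3 - 0 - 1 = 2 mm/day
NIR = 2 * 26 = 52 mm

52.0000 mm


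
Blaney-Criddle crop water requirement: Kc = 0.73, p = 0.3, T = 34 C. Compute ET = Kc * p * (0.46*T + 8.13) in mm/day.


ET = Kc * p * (0.46*T + 8.13)
ET = 0.73 * 0.3 * (0.46*34 + 8.13)
ET = 0.73 * 0.3 * 23.7700

5.2056 mm/day


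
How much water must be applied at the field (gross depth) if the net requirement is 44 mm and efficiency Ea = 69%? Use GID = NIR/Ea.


Ea = 69% = 0.69
GID = NIR / Ea = 44 / 0.69 = 63.7681 mm

63.7681 mm


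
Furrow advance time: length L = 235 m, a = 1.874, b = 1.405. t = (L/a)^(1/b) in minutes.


t = (L/a)^(1/b)
t = (235/1.874)^(1/1.405)
t = 125.400213^(1/1.405)

31.1495 min


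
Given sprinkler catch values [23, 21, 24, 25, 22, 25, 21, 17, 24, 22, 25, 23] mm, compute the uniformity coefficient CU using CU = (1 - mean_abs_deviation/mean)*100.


mean = 22.666667 mm
MAD = 1.722222 mm
CU = (1 - 1.722222/22.666667)*100

92.4020 %


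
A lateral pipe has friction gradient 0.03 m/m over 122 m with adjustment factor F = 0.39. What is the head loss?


hf = J * L * F = 0.03 * 122 * 0.39 = 1.4274 m

1.4274 m


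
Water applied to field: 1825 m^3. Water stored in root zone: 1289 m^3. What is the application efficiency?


Ea = V_root / V_field * 100 = 1289 / 1825 * 100 = 70.6301%

70.6301 %


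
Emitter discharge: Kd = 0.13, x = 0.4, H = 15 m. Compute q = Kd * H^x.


q = Kd * H^x = 0.13 * 15^0.4 = 0.13 * 2.954177

0.3840 L/h


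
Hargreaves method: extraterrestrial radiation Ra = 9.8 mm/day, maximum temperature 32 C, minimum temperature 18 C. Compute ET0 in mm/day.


Tmean = (Tmax + Tmin)/2 = (32 + 18)/2 = 25.0
ET0 = 0.0023 * 9.8 * (25.0 + 17.8) * sqrt(32 - 18)
ET0 = 0.0023 * 9.8 * 42.8 * 3.741657

3.6096 mm/day


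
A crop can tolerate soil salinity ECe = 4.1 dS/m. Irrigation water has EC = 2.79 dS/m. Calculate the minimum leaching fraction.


LR = ECiw / (5*ECe - ECiw)
LR = 2.79 / (5*4.1 - 2.79)
LR = 2.79 / 17.7100

0.1575


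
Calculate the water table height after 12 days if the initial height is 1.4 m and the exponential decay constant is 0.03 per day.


m = m0 * exp(-k*t)
m = 1.4 * exp(-0.03 * 12)
m = 1.4 * exp(-0.3600)

0.9767 m


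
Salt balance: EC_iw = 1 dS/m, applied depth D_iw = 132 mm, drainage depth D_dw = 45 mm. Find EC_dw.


EC_dw = EC_iw * D_iw / D_dw
EC_dw = 1 * 132 / 45
EC_dw = 132 / 45

2.9333 dS/m


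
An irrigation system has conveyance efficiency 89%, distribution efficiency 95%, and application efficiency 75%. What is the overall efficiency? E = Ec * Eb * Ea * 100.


Ec = 0.89, Eb = 0.95, Ea = 0.75
E = 0.89 * 0.95 * 0.75 * 100 = 63.4125%

63.4125 %


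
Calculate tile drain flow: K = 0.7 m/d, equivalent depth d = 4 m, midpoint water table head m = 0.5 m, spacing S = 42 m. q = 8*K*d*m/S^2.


q = 8*K*d*m/S^2
q = 8*0.7*4*0.5/42^2
q = 11.2000 / 1764

0.0063 m/d


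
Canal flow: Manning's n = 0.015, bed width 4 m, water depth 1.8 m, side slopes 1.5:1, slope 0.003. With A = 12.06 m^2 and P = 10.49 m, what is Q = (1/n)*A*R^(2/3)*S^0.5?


R = A/P = 12.06/10.49 = 1.149666
Q = (1/0.015) * 12.06 * 1.149666^(2/3) * 0.003^0.5

48.3279 m^3/s


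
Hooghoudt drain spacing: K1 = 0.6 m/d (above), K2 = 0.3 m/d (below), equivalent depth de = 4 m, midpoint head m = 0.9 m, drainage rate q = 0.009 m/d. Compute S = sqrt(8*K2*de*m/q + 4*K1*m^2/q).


S^2 = 8*K2*de*m/q + 4*K1*m^2/q
S^2 = 8*0.3*4*0.9/0.009 + 4*0.6*0.9^2/0.009
S = sqrt(1176.0000)

34.2929 m


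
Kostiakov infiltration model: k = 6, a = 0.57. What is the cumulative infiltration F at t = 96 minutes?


F = k * t^a = 6 * 96^0.57
F = 6 * 13.486355

80.9181 mm


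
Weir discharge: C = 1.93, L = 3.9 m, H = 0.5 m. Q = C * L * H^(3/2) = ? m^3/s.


Q = C * L * H^(3/2) = 1.93 * 3.9 * 0.5^1.5 = 1.93 * 3.9 * 0.353553

2.6612 m^3/s


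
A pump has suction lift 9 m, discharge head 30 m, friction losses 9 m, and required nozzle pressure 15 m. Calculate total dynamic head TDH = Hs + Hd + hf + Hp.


TDH = Hs + Hd + hf + Hp = 9 + 30 + 9 + 15 = 63

63 m


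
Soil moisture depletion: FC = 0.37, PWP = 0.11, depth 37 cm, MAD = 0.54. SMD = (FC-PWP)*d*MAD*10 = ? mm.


SMD = (FC - PWP) * d * MAD * 10
SMD = (0.37 - 0.11) * 37 * 0.54 * 10
SMD = 0.2600 * 37 * 0.54 * 10

51.9480 mm


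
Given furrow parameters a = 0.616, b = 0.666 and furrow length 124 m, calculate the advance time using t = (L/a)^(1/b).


t = (L/a)^(1/b)
t = (124/0.616)^(1/0.666)
t = 201.298701^(1/0.666)

2878.8609 min


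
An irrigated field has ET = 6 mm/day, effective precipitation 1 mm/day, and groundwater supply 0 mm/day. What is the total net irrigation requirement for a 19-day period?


Daily deficit = ET - Pe - GW = 6 - 1 - 0 = 5 mm/day
NIR = 5 * 19 = 95 mm

95.0000 mm


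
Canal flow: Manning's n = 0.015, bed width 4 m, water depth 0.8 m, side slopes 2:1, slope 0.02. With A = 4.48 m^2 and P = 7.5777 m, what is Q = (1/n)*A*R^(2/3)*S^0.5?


R = A/P = 4.48/7.5777 = 0.591208
Q = (1/0.015) * 4.48 * 0.591208^(2/3) * 0.02^0.5

29.7529 m^3/s


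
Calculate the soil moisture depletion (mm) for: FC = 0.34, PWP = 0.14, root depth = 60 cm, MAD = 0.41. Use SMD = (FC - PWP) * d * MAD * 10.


SMD = (FC - PWP) * d * MAD * 10
SMD = (0.34 - 0.14) * 60 * 0.41 * 10
SMD = 0.2000 * 60 * 0.41 * 10

49.2000 mm


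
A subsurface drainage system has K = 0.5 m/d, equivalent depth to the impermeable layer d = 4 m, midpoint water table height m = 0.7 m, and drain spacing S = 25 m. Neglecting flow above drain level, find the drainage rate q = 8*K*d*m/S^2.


q = 8*K*d*m/S^2
q = 8*0.5*4*0.7/25^2
q = 11.2000 / 625

0.0179 m/d
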